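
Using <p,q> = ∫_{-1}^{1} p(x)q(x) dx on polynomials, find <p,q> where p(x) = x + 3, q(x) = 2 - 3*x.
<p,q> = 10

Expand the product: p(x)·q(x) = -3*x^2 - 7*x + 6.
∫_{-1}^{1} of each monomial x^k gives [2/(k+1) if k even, 0 if k odd]. Integrating term-by-term (or equivalently evaluating the antiderivative F(x) = -x^3 - 7*x^2/2 + 6*x at the endpoints):
  F(1) − F(−1) = 3/2 − (-17/2) = 10.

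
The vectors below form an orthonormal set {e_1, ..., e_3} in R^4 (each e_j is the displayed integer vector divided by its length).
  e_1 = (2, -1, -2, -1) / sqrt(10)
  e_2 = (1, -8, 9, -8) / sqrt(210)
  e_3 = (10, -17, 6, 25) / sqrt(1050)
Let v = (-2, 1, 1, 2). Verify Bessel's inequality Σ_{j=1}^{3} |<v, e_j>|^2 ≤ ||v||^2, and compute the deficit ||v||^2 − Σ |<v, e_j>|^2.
Σ |<v, e_j>|^2 = 491/50; ||v||^2 = 10; deficit = 9/50

Write each e_j = u_j / sqrt(<u_j, u_j>) where u_j is the displayed integer vector. Then <v, e_j> = <v, u_j> / sqrt(<u_j, u_j>), so |<v, e_j>|^2 = <v, u_j>^2 / <u_j, u_j>.
Coefficients: <v, e_1> = -9/sqrt(10), <v, e_2> = -17/sqrt(210), <v, e_3> = 19/sqrt(1050).
Square and sum: Σ |<v, e_j>|^2 = 491/50.
Compute ||v||^2 = v·v = 10.
Deficit = 10 − 491/50 = 9/50 ≥ 0, confirming Bessel's inequality. (The deficit equals ||v − Σ <v,e_j> e_j||^2, the squared distance from v to span{e_j}.)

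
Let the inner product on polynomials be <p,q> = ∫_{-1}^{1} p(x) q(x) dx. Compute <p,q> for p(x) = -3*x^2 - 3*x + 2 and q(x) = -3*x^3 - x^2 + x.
<p,q> = 22/15

Expand the product: p(x)·q(x) = 9*x^5 + 12*x^4 - 6*x^3 - 5*x^2 + 2*x.
∫_{-1}^{1} of each monomial x^k gives [2/(k+1) if k even, 0 if k odd]. Integrating term-by-term (or equivalently evaluating the antiderivative F(x) = 3*x^6/2 + 12*x^5/5 - 3*x^4/2 - 5*x^3/3 + x^2 at the endpoints):
  F(1) − F(−1) = 26/15 − (4/15) = 22/15.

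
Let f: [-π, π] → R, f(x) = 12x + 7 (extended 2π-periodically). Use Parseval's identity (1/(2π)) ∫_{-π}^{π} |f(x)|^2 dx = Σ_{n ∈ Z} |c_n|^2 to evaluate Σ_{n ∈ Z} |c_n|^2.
Σ |c_n|^2 = 48π^2 + 49

Expand and integrate term by term over [-π, π]:
  ∫ (12x)^2 dx = 144·(2π^3/3); ∫ 2·12·(7)·x dx = 0 (odd integrand); ∫ 7^2 dx = 49·2π.
So (1/(2π)) ∫_{-π}^{π} (12x + 7)^2 dx = 144π^2/3 + 49 = 48π^2 + 49.
Parseval ⇒ Σ |c_n|^2 = 48π^2 + 49.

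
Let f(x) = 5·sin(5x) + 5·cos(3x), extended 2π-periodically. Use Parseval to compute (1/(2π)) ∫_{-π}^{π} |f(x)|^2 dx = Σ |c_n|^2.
Σ |c_n|^2 = 25

Expand |f|^2 and use orthogonality of {sin(nx), cos(mx)} on [-π, π]:
  ∫_{-π}^{π} sin(nx)^2 dx = π, ∫ cos(mx)^2 dx = π, and cross terms integrate to 0.
So ∫_{-π}^{π} f(x)^2 dx = 5^2 · π + 5^2 · π = (25 + 25)π.
Divide by 2π: (25 + 25)/2 = 25.
By Parseval, this equals Σ |c_n|^2.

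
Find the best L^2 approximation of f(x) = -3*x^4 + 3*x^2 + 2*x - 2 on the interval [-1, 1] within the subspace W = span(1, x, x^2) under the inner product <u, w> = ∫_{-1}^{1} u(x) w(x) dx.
g(x) = 3*x^2/7 + 2*x - 61/35

The best approximation g ∈ W is the orthogonal projection of f onto W. Writing g = a_0 + a_1 x + a_2 x^2, the coefficients solve the normal equations G · a = b where
  G_{ij} = <φ_i, φ_j> and b_i = <f, φ_i>, with φ_0 = 1, φ_1 = x, φ_2 = x^2.
G =
  [2, 0, 2/3]
  [0, 2/3, 0]
  [2/3, 0, 2/5],
b = (-16/5, 4/3, -104/105).
Solving gives a_0 = -61/35, a_1 = 2, a_2 = 3/7, so
  g(x) = 3*x^2/7 + 2*x - 61/35.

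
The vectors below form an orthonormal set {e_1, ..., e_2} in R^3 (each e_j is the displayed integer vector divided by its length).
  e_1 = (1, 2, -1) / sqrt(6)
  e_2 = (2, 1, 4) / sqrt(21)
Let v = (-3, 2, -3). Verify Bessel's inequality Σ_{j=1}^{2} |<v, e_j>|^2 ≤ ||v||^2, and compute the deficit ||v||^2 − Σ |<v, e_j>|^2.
Σ |<v, e_j>|^2 = 104/7; ||v||^2 = 22; deficit = 50/7

Write each e_j = u_j / sqrt(<u_j, u_j>) where u_j is the displayed integer vector. Then <v, e_j> = <v, u_j> / sqrt(<u_j, u_j>), so |<v, e_j>|^2 = <v, u_j>^2 / <u_j, u_j>.
Coefficients: <v, e_1> = 4/sqrt(6), <v, e_2> = -16/sqrt(21).
Square and sum: Σ |<v, e_j>|^2 = 104/7.
Compute ||v||^2 = v·v = 22.
Deficit = 22 − 104/7 = 50/7 ≥ 0, confirming Bessel's inequality. (The deficit equals ||v − Σ <v,e_j> e_j||^2, the squared distance from v to span{e_j}.)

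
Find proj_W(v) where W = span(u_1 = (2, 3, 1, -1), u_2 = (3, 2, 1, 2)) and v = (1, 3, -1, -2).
proj_W(v) = (128/149, 372/149, 100/149, -316/149)

Set up U = [u_1 | ... | u_2] ∈ R^(4×2). The projector onto W = col(U) is P = U (U^T U)^(-1) U^T.
Compute U^T U =
  [15, 11]
  [11, 18],
and U^T v = (12, 4).
Solve U^T U · c = U^T v for the coefficients: c = (172/149, -72/149). The projection is proj_W(v) = U c.
Check: (v - proj_W(v)) · u_1 = 0  (should be 0).
Check: (v - proj_W(v)) · u_2 = 0  (should be 0).
Result: proj_W(v) = (128/149, 372/149, 100/149, -316/149).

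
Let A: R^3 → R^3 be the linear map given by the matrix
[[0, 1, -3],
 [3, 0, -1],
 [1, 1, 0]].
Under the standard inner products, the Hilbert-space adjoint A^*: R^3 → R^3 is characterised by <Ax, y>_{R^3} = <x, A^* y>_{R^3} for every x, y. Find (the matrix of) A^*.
A^* = A^T =
[[0, 3, 1],
 [1, 0, 1],
 [-3, -1, 0]]

For real matrices with standard dot products, the defining identity <Ax, y> = <x, A^* y> gives (Ax)^T y = x^T (A^*) y, i.e. x^T A^T y = x^T (A^*) y. Since this holds for all x, y, we must have A^* = A^T. Therefore
A^* =
[[0, 3, 1],
 [1, 0, 1],
 [-3, -1, 0]].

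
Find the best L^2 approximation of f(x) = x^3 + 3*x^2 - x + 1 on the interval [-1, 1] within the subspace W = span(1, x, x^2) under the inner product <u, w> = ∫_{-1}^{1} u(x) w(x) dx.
g(x) = 3*x^2 - 2*x/5 + 1

The best approximation g ∈ W is the orthogonal projection of f onto W. Writing g = a_0 + a_1 x + a_2 x^2, the coefficients solve the normal equations G · a = b where
  G_{ij} = <φ_i, φ_j> and b_i = <f, φ_i>, with φ_0 = 1, φ_1 = x, φ_2 = x^2.
G =
  [2, 0, 2/3]
  [0, 2/3, 0]
  [2/3, 0, 2/5],
b = (4, -4/15, 28/15).
Solving gives a_0 = 1, a_1 = -2/5, a_2 = 3, so
  g(x) = 3*x^2 - 2*x/5 + 1.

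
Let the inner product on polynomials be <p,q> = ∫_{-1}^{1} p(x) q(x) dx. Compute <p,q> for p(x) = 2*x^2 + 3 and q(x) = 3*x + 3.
<p,q> = 22

Expand the product: p(x)·q(x) = 6*x^3 + 6*x^2 + 9*x + 9.
∫_{-1}^{1} of each monomial x^k gives [2/(k+1) if k even, 0 if k odd]. Integrating term-by-term (or equivalently evaluating the antiderivative F(x) = 3*x^4/2 + 2*x^3 + 9*x^2/2 + 9*x at the endpoints):
  F(1) − F(−1) = 17 − (-5) = 22.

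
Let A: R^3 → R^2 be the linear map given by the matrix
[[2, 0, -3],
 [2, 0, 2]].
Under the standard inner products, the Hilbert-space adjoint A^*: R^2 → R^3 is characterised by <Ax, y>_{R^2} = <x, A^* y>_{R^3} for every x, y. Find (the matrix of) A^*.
A^* = A^T =
[[2, 2],
 [0, 0],
 [-3, 2]]

For real matrices with standard dot products, the defining identity <Ax, y> = <x, A^* y> gives (Ax)^T y = x^T (A^*) y, i.e. x^T A^T y = x^T (A^*) y. Since this holds for all x, y, we must have A^* = A^T. Therefore
A^* =
[[2, 2],
 [0, 0],
 [-3, 2]].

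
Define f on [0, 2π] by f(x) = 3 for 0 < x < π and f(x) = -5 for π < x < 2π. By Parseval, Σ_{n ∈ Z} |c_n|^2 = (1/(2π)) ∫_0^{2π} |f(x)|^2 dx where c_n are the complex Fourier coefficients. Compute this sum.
Σ |c_n|^2 = 17

Parseval equates the L^2 energy of f (normalised by 1/(2π)) with the ℓ^2 sum of its Fourier coefficients: (1/(2π)) ∫_0^{2π} |f|^2 = Σ |c_n|^2.
Compute the left side: (1/(2π)) [∫_0^π 3^2 dx + ∫_π^{2π} (-5)^2 dx] = (1/(2π)) · (9π + 25π) = (9 + 25)/2 = 17.
So Σ_{n ∈ Z} |c_n|^2 = 17.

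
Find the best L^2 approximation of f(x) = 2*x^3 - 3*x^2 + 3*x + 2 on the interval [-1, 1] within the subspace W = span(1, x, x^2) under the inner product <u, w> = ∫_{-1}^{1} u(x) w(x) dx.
g(x) = -3*x^2 + 21*x/5 + 2

The best approximation g ∈ W is the orthogonal projection of f onto W. Writing g = a_0 + a_1 x + a_2 x^2, the coefficients solve the normal equations G · a = b where
  G_{ij} = <φ_i, φ_j> and b_i = <f, φ_i>, with φ_0 = 1, φ_1 = x, φ_2 = x^2.
G =
  [2, 0, 2/3]
  [0, 2/3, 0]
  [2/3, 0, 2/5],
b = (2, 14/5, 2/15).
Solving gives a_0 = 2, a_1 = 21/5, a_2 = -3, so
  g(x) = -3*x^2 + 21*x/5 + 2.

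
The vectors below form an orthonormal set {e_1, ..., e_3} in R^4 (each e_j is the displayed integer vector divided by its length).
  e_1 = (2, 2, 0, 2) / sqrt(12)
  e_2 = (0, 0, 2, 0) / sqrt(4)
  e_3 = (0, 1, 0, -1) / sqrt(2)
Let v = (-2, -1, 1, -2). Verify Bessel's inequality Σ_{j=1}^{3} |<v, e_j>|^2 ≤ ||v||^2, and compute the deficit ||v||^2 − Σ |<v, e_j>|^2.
Σ |<v, e_j>|^2 = 59/6; ||v||^2 = 10; deficit = 1/6

Write each e_j = u_j / sqrt(<u_j, u_j>) where u_j is the displayed integer vector. Then <v, e_j> = <v, u_j> / sqrt(<u_j, u_j>), so |<v, e_j>|^2 = <v, u_j>^2 / <u_j, u_j>.
Coefficients: <v, e_1> = -10/sqrt(12), <v, e_2> = 2/sqrt(4), <v, e_3> = 1/sqrt(2).
Square and sum: Σ |<v, e_j>|^2 = 59/6.
Compute ||v||^2 = v·v = 10.
Deficit = 10 − 59/6 = 1/6 ≥ 0, confirming Bessel's inequality. (The deficit equals ||v − Σ <v,e_j> e_j||^2, the squared distance from v to span{e_j}.)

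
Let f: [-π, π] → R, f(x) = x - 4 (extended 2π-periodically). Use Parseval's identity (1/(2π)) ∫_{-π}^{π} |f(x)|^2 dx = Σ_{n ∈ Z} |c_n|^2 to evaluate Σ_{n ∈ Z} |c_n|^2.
Σ |c_n|^2 = π^2/3 + 16

Expand and integrate term by term over [-π, π]:
  ∫ (x)^2 dx = 1·(2π^3/3); ∫ 2·1·(-4)·x dx = 0 (odd integrand); ∫ (-4)^2 dx = 16·2π.
So (1/(2π)) ∫_{-π}^{π} (x - 4)^2 dx = 1π^2/3 + 16 = π^2/3 + 16.
Parseval ⇒ Σ |c_n|^2 = π^2/3 + 16.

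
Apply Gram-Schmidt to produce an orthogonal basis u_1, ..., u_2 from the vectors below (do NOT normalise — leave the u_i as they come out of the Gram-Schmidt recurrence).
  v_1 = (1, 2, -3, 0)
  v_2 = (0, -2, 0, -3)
Orthogonal basis:
  u_1 = (1, 2, -3, 0)
  u_2 = (2/7, -10/7, -6/7, -3)

Apply the Gram-Schmidt recurrence
  u_1 = v_1
  u_i = v_i − Σ_{j<i} ((v_i · u_j) / (u_j · u_j)) · u_j.

Step by step this gives:
  u_1 = (1, 2, -3, 0)
  u_2 = (2/7, -10/7, -6/7, -3)

Orthogonality check:
  u_2 · u_1 = 0 (should be 0)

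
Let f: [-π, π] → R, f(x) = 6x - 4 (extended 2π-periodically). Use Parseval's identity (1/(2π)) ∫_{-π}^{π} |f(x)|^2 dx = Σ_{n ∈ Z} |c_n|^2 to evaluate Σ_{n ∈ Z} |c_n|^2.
Σ |c_n|^2 = 12π^2 + 16

Expand and integrate term by term over [-π, π]:
  ∫ (6x)^2 dx = 36·(2π^3/3); ∫ 2·6·(-4)·x dx = 0 (odd integrand); ∫ (-4)^2 dx = 16·2π.
So (1/(2π)) ∫_{-π}^{π} (6x - 4)^2 dx = 36π^2/3 + 16 = 12π^2 + 16.
Parseval ⇒ Σ |c_n|^2 = 12π^2 + 16.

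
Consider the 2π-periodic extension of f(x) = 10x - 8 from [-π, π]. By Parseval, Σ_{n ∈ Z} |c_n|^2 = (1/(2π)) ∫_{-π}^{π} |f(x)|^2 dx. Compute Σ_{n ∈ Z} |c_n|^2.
Σ |c_n|^2 = 100π^2/3 + 64

Expand and integrate term by term over [-π, π]:
  ∫ (10x)^2 dx = 100·(2π^3/3); ∫ 2·10·(-8)·x dx = 0 (odd integrand); ∫ (-8)^2 dx = 64·2π.
So (1/(2π)) ∫_{-π}^{π} (10x - 8)^2 dx = 100π^2/3 + 64 = 100π^2/3 + 64.
Parseval ⇒ Σ |c_n|^2 = 100π^2/3 + 64.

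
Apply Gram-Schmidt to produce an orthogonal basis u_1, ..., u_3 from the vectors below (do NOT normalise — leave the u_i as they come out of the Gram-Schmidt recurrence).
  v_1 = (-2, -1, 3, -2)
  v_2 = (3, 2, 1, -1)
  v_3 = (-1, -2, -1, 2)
Orthogonal basis:
  u_1 = (-2, -1, 3, -2)
  u_2 = (8/3, 11/6, 3/2, -4/3)
  u_3 = (52/87, -73/87, 17/29, 61/87)

Apply the Gram-Schmidt recurrence
  u_1 = v_1
  u_i = v_i − Σ_{j<i} ((v_i · u_j) / (u_j · u_j)) · u_j.

Step by step this gives:
  u_1 = (-2, -1, 3, -2)
  u_2 = (8/3, 11/6, 3/2, -4/3)
  u_3 = (52/87, -73/87, 17/29, 61/87)

Orthogonality check:
  u_2 · u_1 = 0 (should be 0)
  u_3 · u_1 = 0 (should be 0)
  u_3 · u_2 = 0 (should be 0)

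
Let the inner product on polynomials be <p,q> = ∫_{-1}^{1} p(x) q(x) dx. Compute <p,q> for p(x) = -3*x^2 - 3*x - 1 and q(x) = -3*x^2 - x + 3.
<p,q> = -22/5

Expand the product: p(x)·q(x) = 9*x^4 + 12*x^3 - 3*x^2 - 8*x - 3.
∫_{-1}^{1} of each monomial x^k gives [2/(k+1) if k even, 0 if k odd]. Integrating term-by-term (or equivalently evaluating the antiderivative F(x) = 9*x^5/5 + 3*x^4 - x^3 - 4*x^2 - 3*x at the endpoints):
  F(1) − F(−1) = -16/5 − (6/5) = -22/5.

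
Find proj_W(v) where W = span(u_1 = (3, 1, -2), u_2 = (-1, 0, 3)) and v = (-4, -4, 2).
proj_W(v) = (-290/59, -110/59, 100/59)

Set up U = [u_1 | ... | u_2] ∈ R^(3×2). The projector onto W = col(U) is P = U (U^T U)^(-1) U^T.
Compute U^T U =
  [14, -9]
  [-9, 10],
and U^T v = (-20, 10).
Solve U^T U · c = U^T v for the coefficients: c = (-110/59, -40/59). The projection is proj_W(v) = U c.
Check: (v - proj_W(v)) · u_1 = 0  (should be 0).
Check: (v - proj_W(v)) · u_2 = 0  (should be 0).
Result: proj_W(v) = (-290/59, -110/59, 100/59).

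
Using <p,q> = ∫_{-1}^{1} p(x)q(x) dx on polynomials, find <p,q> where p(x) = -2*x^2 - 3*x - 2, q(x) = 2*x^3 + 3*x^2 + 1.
<p,q> = -212/15

Expand the product: p(x)·q(x) = -4*x^5 - 12*x^4 - 13*x^3 - 8*x^2 - 3*x - 2.
∫_{-1}^{1} of each monomial x^k gives [2/(k+1) if k even, 0 if k odd]. Integrating term-by-term (or equivalently evaluating the antiderivative F(x) = -2*x^6/3 - 12*x^5/5 - 13*x^4/4 - 8*x^3/3 - 3*x^2/2 - 2*x at the endpoints):
  F(1) − F(−1) = -749/60 − (33/20) = -212/15.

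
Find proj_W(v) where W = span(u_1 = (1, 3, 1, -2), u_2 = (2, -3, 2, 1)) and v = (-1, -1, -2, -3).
proj_W(v) = (-222/221, 144/221, -222/221, -6/221)

Set up U = [u_1 | ... | u_2] ∈ R^(4×2). The projector onto W = col(U) is P = U (U^T U)^(-1) U^T.
Compute U^T U =
  [15, -7]
  [-7, 18],
and U^T v = (0, -6).
Solve U^T U · c = U^T v for the coefficients: c = (-42/221, -90/221). The projection is proj_W(v) = U c.
Check: (v - proj_W(v)) · u_1 = 0  (should be 0).
Check: (v - proj_W(v)) · u_2 = 0  (should be 0).
Result: proj_W(v) = (-222/221, 144/221, -222/221, -6/221).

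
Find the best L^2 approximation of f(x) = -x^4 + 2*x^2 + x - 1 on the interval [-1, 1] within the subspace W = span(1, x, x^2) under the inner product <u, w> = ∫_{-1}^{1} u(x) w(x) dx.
g(x) = 8*x^2/7 + x - 32/35

The best approximation g ∈ W is the orthogonal projection of f onto W. Writing g = a_0 + a_1 x + a_2 x^2, the coefficients solve the normal equations G · a = b where
  G_{ij} = <φ_i, φ_j> and b_i = <f, φ_i>, with φ_0 = 1, φ_1 = x, φ_2 = x^2.
G =
  [2, 0, 2/3]
  [0, 2/3, 0]
  [2/3, 0, 2/5],
b = (-16/15, 2/3, -16/105).
Solving gives a_0 = -32/35, a_1 = 1, a_2 = 8/7, so
  g(x) = 8*x^2/7 + x - 32/35.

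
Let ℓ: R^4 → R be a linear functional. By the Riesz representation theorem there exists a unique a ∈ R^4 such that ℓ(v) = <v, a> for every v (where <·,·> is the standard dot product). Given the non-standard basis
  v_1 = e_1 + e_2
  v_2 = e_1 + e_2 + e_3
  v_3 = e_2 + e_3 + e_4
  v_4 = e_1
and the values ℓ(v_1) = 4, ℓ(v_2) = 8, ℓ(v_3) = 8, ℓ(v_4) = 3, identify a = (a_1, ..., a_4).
a = (3, 1, 4, 3)

Write a = (a_1, ..., a_4) in the standard basis. For each basis vector v_i, ℓ(v_i) = <v_i, a> is a linear equation in the a_j's. Collect the n equations into a matrix system V a = ℓ, where row i of V is v_i (expressed in the standard basis). Since V is invertible (lower-triangular with 1s on the diagonal, up to permutation), solve by back-substitution:
  V =
[[1, 1, 0, 0],
 [1, 1, 1, 0],
 [0, 1, 1, 1],
 [1, 0, 0, 0]]
  V a = (4, 8, 8, 3)
Solving gives a = (3, 1, 4, 3).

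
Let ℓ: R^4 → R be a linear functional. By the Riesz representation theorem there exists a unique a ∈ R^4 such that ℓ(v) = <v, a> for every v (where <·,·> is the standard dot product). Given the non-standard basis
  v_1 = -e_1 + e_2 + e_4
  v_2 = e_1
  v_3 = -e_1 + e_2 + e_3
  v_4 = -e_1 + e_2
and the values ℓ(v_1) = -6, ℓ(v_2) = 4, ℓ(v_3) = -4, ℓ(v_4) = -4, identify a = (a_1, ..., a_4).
a = (4, 0, 0, -2)

Write a = (a_1, ..., a_4) in the standard basis. For each basis vector v_i, ℓ(v_i) = <v_i, a> is a linear equation in the a_j's. Collect the n equations into a matrix system V a = ℓ, where row i of V is v_i (expressed in the standard basis). Since V is invertible (lower-triangular with 1s on the diagonal, up to permutation), solve by back-substitution:
  V =
[[-1, 1, 0, 1],
 [1, 0, 0, 0],
 [-1, 1, 1, 0],
 [-1, 1, 0, 0]]
  V a = (-6, 4, -4, -4)
Solving gives a = (4, 0, 0, -2).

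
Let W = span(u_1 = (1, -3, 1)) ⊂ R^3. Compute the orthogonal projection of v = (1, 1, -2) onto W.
proj_W(v) = (-4/11, 12/11, -4/11)

Set up U = [u_1 | ... | u_1] ∈ R^(3×1). The projector onto W = col(U) is P = U (U^T U)^(-1) U^T.
Compute U^T U =
  [11],
and U^T v = (-4).
Solve U^T U · c = U^T v for the coefficients: c = (-4/11). The projection is proj_W(v) = U c.
Check: (v - proj_W(v)) · u_1 = 0  (should be 0).
Result: proj_W(v) = (-4/11, 12/11, -4/11).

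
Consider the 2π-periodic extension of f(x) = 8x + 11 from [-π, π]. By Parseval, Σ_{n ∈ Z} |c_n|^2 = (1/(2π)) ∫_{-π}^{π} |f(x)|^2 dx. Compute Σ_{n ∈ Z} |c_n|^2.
Σ |c_n|^2 = 64π^2/3 + 121

Expand and integrate term by term over [-π, π]:
  ∫ (8x)^2 dx = 64·(2π^3/3); ∫ 2·8·(11)·x dx = 0 (odd integrand); ∫ 11^2 dx = 121·2π.
So (1/(2π)) ∫_{-π}^{π} (8x + 11)^2 dx = 64π^2/3 + 121 = 64π^2/3 + 121.
Parseval ⇒ Σ |c_n|^2 = 64π^2/3 + 121.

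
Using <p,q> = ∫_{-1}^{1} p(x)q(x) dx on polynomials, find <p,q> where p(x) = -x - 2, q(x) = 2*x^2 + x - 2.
<p,q> = 14/3

Expand the product: p(x)·q(x) = -2*x^3 - 5*x^2 + 4.
∫_{-1}^{1} of each monomial x^k gives [2/(k+1) if k even, 0 if k odd]. Integrating term-by-term (or equivalently evaluating the antiderivative F(x) = -x^4/2 - 5*x^3/3 + 4*x at the endpoints):
  F(1) − F(−1) = 11/6 − (-17/6) = 14/3.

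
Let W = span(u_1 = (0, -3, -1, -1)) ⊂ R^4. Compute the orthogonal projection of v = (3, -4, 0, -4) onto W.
proj_W(v) = (0, -48/11, -16/11, -16/11)

Set up U = [u_1 | ... | u_1] ∈ R^(4×1). The projector onto W = col(U) is P = U (U^T U)^(-1) U^T.
Compute U^T U =
  [11],
and U^T v = (16).
Solve U^T U · c = U^T v for the coefficients: c = (16/11). The projection is proj_W(v) = U c.
Check: (v - proj_W(v)) · u_1 = 0  (should be 0).
Result: proj_W(v) = (0, -48/11, -16/11, -16/11).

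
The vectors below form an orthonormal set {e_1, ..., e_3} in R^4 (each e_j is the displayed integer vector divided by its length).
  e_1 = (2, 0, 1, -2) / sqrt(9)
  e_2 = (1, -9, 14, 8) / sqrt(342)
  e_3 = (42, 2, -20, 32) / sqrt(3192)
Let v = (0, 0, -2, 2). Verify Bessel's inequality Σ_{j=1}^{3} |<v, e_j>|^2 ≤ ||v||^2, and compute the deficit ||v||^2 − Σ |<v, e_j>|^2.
Σ |<v, e_j>|^2 = 164/21; ||v||^2 = 8; deficit = 4/21

Write each e_j = u_j / sqrt(<u_j, u_j>) where u_j is the displayed integer vector. Then <v, e_j> = <v, u_j> / sqrt(<u_j, u_j>), so |<v, e_j>|^2 = <v, u_j>^2 / <u_j, u_j>.
Coefficients: <v, e_1> = -6/sqrt(9), <v, e_2> = -12/sqrt(342), <v, e_3> = 104/sqrt(3192).
Square and sum: Σ |<v, e_j>|^2 = 164/21.
Compute ||v||^2 = v·v = 8.
Deficit = 8 − 164/21 = 4/21 ≥ 0, confirming Bessel's inequality. (The deficit equals ||v − Σ <v,e_j> e_j||^2, the squared distance from v to span{e_j}.)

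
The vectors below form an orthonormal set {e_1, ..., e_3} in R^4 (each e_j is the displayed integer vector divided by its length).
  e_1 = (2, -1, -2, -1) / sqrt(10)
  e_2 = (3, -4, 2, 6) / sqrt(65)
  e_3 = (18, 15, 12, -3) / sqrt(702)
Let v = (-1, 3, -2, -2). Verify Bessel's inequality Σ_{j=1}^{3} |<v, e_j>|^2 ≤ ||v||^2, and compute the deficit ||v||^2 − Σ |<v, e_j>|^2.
Σ |<v, e_j>|^2 = 15; ||v||^2 = 18; deficit = 3

Write each e_j = u_j / sqrt(<u_j, u_j>) where u_j is the displayed integer vector. Then <v, e_j> = <v, u_j> / sqrt(<u_j, u_j>), so |<v, e_j>|^2 = <v, u_j>^2 / <u_j, u_j>.
Coefficients: <v, e_1> = 1/sqrt(10), <v, e_2> = -31/sqrt(65), <v, e_3> = 9/sqrt(702).
Square and sum: Σ |<v, e_j>|^2 = 15.
Compute ||v||^2 = v·v = 18.
Deficit = 18 − 15 = 3 ≥ 0, confirming Bessel's inequality. (The deficit equals ||v − Σ <v,e_j> e_j||^2, the squared distance from v to span{e_j}.)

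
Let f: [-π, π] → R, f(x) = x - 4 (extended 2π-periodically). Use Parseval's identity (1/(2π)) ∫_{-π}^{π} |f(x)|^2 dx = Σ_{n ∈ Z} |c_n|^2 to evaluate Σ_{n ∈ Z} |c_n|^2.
Σ |c_n|^2 = π^2/3 + 16

Expand and integrate term by term over [-π, π]:
  ∫ (x)^2 dx = 1·(2π^3/3); ∫ 2·1·(-4)·x dx = 0 (odd integrand); ∫ (-4)^2 dx = 16·2π.
So (1/(2π)) ∫_{-π}^{π} (x - 4)^2 dx = 1π^2/3 + 16 = π^2/3 + 16.
Parseval ⇒ Σ |c_n|^2 = π^2/3 + 16.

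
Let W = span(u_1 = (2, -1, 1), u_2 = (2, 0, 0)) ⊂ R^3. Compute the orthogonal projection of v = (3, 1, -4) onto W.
proj_W(v) = (3, 5/2, -5/2)

Set up U = [u_1 | ... | u_2] ∈ R^(3×2). The projector onto W = col(U) is P = U (U^T U)^(-1) U^T.
Compute U^T U =
  [6, 4]
  [4, 4],
and U^T v = (1, 6).
Solve U^T U · c = U^T v for the coefficients: c = (-5/2, 4). The projection is proj_W(v) = U c.
Check: (v - proj_W(v)) · u_1 = 0  (should be 0).
Check: (v - proj_W(v)) · u_2 = 0  (should be 0).
Result: proj_W(v) = (3, 5/2, -5/2).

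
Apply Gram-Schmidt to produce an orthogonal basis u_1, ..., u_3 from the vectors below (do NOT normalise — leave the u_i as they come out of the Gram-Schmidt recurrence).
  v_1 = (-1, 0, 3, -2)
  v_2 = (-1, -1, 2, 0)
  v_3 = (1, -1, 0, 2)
Orthogonal basis:
  u_1 = (-1, 0, 3, -2)
  u_2 = (-1/2, -1, 1/2, 1)
  u_3 = (8/7, 0, 4/7, 2/7)

Apply the Gram-Schmidt recurrence
  u_1 = v_1
  u_i = v_i − Σ_{j<i} ((v_i · u_j) / (u_j · u_j)) · u_j.

Step by step this gives:
  u_1 = (-1, 0, 3, -2)
  u_2 = (-1/2, -1, 1/2, 1)
  u_3 = (8/7, 0, 4/7, 2/7)

Orthogonality check:
  u_2 · u_1 = 0 (should be 0)
  u_3 · u_1 = 0 (should be 0)
  u_3 · u_2 = 0 (should be 0)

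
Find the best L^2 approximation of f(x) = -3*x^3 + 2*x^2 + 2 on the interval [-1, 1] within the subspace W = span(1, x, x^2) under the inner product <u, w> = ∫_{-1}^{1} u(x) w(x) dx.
g(x) = 2*x^2 - 9*x/5 + 2

The best approximation g ∈ W is the orthogonal projection of f onto W. Writing g = a_0 + a_1 x + a_2 x^2, the coefficients solve the normal equations G · a = b where
  G_{ij} = <φ_i, φ_j> and b_i = <f, φ_i>, with φ_0 = 1, φ_1 = x, φ_2 = x^2.
G =
  [2, 0, 2/3]
  [0, 2/3, 0]
  [2/3, 0, 2/5],
b = (16/3, -6/5, 32/15).
Solving gives a_0 = 2, a_1 = -9/5, a_2 = 2, so
  g(x) = 2*x^2 - 9*x/5 + 2.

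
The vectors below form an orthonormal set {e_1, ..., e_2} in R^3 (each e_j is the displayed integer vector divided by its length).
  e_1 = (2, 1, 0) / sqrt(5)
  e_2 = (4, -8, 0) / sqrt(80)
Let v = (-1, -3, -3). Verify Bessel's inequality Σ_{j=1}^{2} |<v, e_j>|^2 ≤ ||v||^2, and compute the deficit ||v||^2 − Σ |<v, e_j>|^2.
Σ |<v, e_j>|^2 = 10; ||v||^2 = 19; deficit = 9

Write each e_j = u_j / sqrt(<u_j, u_j>) where u_j is the displayed integer vector. Then <v, e_j> = <v, u_j> / sqrt(<u_j, u_j>), so |<v, e_j>|^2 = <v, u_j>^2 / <u_j, u_j>.
Coefficients: <v, e_1> = -5/sqrt(5), <v, e_2> = 20/sqrt(80).
Square and sum: Σ |<v, e_j>|^2 = 10.
Compute ||v||^2 = v·v = 19.
Deficit = 19 − 10 = 9 ≥ 0, confirming Bessel's inequality. (The deficit equals ||v − Σ <v,e_j> e_j||^2, the squared distance from v to span{e_j}.)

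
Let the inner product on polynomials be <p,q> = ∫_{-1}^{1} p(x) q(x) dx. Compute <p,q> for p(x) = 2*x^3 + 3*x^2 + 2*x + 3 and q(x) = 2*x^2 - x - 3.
<p,q> = -296/15

Expand the product: p(x)·q(x) = 4*x^5 + 4*x^4 - 5*x^3 - 5*x^2 - 9*x - 9.
∫_{-1}^{1} of each monomial x^k gives [2/(k+1) if k even, 0 if k odd]. Integrating term-by-term (or equivalently evaluating the antiderivative F(x) = 2*x^6/3 + 4*x^5/5 - 5*x^4/4 - 5*x^3/3 - 9*x^2/2 - 9*x at the endpoints):
  F(1) − F(−1) = -299/20 − (287/60) = -296/15.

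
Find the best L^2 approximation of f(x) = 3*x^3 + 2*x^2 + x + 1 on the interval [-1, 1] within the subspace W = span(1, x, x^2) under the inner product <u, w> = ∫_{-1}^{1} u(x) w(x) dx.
g(x) = 2*x^2 + 14*x/5 + 1

The best approximation g ∈ W is the orthogonal projection of f onto W. Writing g = a_0 + a_1 x + a_2 x^2, the coefficients solve the normal equations G · a = b where
  G_{ij} = <φ_i, φ_j> and b_i = <f, φ_i>, with φ_0 = 1, φ_1 = x, φ_2 = x^2.
G =
  [2, 0, 2/3]
  [0, 2/3, 0]
  [2/3, 0, 2/5],
b = (10/3, 28/15, 22/15).
Solving gives a_0 = 1, a_1 = 14/5, a_2 = 2, so
  g(x) = 2*x^2 + 14*x/5 + 1.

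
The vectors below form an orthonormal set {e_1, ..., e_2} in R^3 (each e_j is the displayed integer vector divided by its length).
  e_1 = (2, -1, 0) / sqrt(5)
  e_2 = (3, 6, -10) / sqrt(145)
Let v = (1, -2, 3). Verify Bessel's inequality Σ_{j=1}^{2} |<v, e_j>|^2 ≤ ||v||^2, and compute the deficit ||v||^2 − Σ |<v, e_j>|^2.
Σ |<v, e_j>|^2 = 397/29; ||v||^2 = 14; deficit = 9/29

Write each e_j = u_j / sqrt(<u_j, u_j>) where u_j is the displayed integer vector. Then <v, e_j> = <v, u_j> / sqrt(<u_j, u_j>), so |<v, e_j>|^2 = <v, u_j>^2 / <u_j, u_j>.
Coefficients: <v, e_1> = 4/sqrt(5), <v, e_2> = -39/sqrt(145).
Square and sum: Σ |<v, e_j>|^2 = 397/29.
Compute ||v||^2 = v·v = 14.
Deficit = 14 − 397/29 = 9/29 ≥ 0, confirming Bessel's inequality. (The deficit equals ||v − Σ <v,e_j> e_j||^2, the squared distance from v to span{e_j}.)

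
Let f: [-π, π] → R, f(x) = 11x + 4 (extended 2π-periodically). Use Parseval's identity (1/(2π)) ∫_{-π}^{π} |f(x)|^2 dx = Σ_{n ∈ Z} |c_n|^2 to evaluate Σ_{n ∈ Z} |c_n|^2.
Σ |c_n|^2 = 121π^2/3 + 16

Expand and integrate term by term over [-π, π]:
  ∫ (11x)^2 dx = 121·(2π^3/3); ∫ 2·11·(4)·x dx = 0 (odd integrand); ∫ 4^2 dx = 16·2π.
So (1/(2π)) ∫_{-π}^{π} (11x + 4)^2 dx = 121π^2/3 + 16 = 121π^2/3 + 16.
Parseval ⇒ Σ |c_n|^2 = 121π^2/3 + 16.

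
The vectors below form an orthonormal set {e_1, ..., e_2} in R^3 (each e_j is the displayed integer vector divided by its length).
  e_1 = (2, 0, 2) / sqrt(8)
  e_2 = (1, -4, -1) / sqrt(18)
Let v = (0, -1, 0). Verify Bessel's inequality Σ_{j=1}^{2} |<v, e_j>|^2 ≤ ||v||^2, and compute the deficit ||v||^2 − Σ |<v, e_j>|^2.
Σ |<v, e_j>|^2 = 8/9; ||v||^2 = 1; deficit = 1/9

Write each e_j = u_j / sqrt(<u_j, u_j>) where u_j is the displayed integer vector. Then <v, e_j> = <v, u_j> / sqrt(<u_j, u_j>), so |<v, e_j>|^2 = <v, u_j>^2 / <u_j, u_j>.
Coefficients: <v, e_1> = 0/sqrt(8), <v, e_2> = 4/sqrt(18).
Square and sum: Σ |<v, e_j>|^2 = 8/9.
Compute ||v||^2 = v·v = 1.
Deficit = 1 − 8/9 = 1/9 ≥ 0, confirming Bessel's inequality. (The deficit equals ||v − Σ <v,e_j> e_j||^2, the squared distance from v to span{e_j}.)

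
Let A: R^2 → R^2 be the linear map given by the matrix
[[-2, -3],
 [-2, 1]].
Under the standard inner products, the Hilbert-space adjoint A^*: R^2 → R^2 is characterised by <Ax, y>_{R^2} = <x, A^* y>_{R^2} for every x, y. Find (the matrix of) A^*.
A^* = A^T =
[[-2, -2],
 [-3, 1]]

For real matrices with standard dot products, the defining identity <Ax, y> = <x, A^* y> gives (Ax)^T y = x^T (A^*) y, i.e. x^T A^T y = x^T (A^*) y. Since this holds for all x, y, we must have A^* = A^T. Therefore
A^* =
[[-2, -2],
 [-3, 1]].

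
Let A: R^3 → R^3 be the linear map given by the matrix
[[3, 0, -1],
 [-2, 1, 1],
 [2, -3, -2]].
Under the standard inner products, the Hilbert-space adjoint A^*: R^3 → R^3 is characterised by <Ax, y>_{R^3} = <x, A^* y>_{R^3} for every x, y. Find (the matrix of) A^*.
A^* = A^T =
[[3, -2, 2],
 [0, 1, -3],
 [-1, 1, -2]]

For real matrices with standard dot products, the defining identity <Ax, y> = <x, A^* y> gives (Ax)^T y = x^T (A^*) y, i.e. x^T A^T y = x^T (A^*) y. Since this holds for all x, y, we must have A^* = A^T. Therefore
A^* =
[[3, -2, 2],
 [0, 1, -3],
 [-1, 1, -2]].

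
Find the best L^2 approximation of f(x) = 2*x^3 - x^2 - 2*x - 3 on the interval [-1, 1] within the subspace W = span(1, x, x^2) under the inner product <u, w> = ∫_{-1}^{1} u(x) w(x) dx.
g(x) = -x^2 - 4*x/5 - 3

The best approximation g ∈ W is the orthogonal projection of f onto W. Writing g = a_0 + a_1 x + a_2 x^2, the coefficients solve the normal equations G · a = b where
  G_{ij} = <φ_i, φ_j> and b_i = <f, φ_i>, with φ_0 = 1, φ_1 = x, φ_2 = x^2.
G =
  [2, 0, 2/3]
  [0, 2/3, 0]
  [2/3, 0, 2/5],
b = (-20/3, -8/15, -12/5).
Solving gives a_0 = -3, a_1 = -4/5, a_2 = -1, so
  g(x) = -x^2 - 4*x/5 - 3.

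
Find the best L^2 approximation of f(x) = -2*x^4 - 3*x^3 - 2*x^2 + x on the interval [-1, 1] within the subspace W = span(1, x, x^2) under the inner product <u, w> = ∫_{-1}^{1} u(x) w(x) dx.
g(x) = -26*x^2/7 - 4*x/5 + 6/35

The best approximation g ∈ W is the orthogonal projection of f onto W. Writing g = a_0 + a_1 x + a_2 x^2, the coefficients solve the normal equations G · a = b where
  G_{ij} = <φ_i, φ_j> and b_i = <f, φ_i>, with φ_0 = 1, φ_1 = x, φ_2 = x^2.
G =
  [2, 0, 2/3]
  [0, 2/3, 0]
  [2/3, 0, 2/5],
b = (-32/15, -8/15, -48/35).
Solving gives a_0 = 6/35, a_1 = -4/5, a_2 = -26/7, so
  g(x) = -26*x^2/7 - 4*x/5 + 6/35.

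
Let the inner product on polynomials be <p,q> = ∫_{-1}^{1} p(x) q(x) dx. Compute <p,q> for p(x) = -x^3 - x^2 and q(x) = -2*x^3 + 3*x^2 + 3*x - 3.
<p,q> = 6/35

Expand the product: p(x)·q(x) = 2*x^6 - x^5 - 6*x^4 + 3*x^2.
∫_{-1}^{1} of each monomial x^k gives [2/(k+1) if k even, 0 if k odd]. Integrating term-by-term (or equivalently evaluating the antiderivative F(x) = 2*x^7/7 - x^6/6 - 6*x^5/5 + x^3 at the endpoints):
  F(1) − F(−1) = -17/210 − (-53/210) = 6/35.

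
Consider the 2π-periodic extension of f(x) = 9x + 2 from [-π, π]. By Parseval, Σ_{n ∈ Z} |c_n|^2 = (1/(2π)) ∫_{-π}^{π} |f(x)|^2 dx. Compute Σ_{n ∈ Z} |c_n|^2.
Σ |c_n|^2 = 27π^2 + 4

Expand and integrate term by term over [-π, π]:
  ∫ (9x)^2 dx = 81·(2π^3/3); ∫ 2·9·(2)·x dx = 0 (odd integrand); ∫ 2^2 dx = 4·2π.
So (1/(2π)) ∫_{-π}^{π} (9x + 2)^2 dx = 81π^2/3 + 4 = 27π^2 + 4.
Parseval ⇒ Σ |c_n|^2 = 27π^2 + 4.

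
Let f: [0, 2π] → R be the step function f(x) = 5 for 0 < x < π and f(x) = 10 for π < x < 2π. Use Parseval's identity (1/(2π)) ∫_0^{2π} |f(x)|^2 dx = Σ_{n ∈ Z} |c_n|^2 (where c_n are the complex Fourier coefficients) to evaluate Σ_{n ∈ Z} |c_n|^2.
Σ |c_n|^2 = 125/2

Parseval equates the L^2 energy of f (normalised by 1/(2π)) with the ℓ^2 sum of its Fourier coefficients: (1/(2π)) ∫_0^{2π} |f|^2 = Σ |c_n|^2.
Compute the left side: (1/(2π)) [∫_0^π 5^2 dx + ∫_π^{2π} 10^2 dx] = (1/(2π)) · (25π + 100π) = (25 + 100)/2 = 125/2.
So Σ_{n ∈ Z} |c_n|^2 = 125/2.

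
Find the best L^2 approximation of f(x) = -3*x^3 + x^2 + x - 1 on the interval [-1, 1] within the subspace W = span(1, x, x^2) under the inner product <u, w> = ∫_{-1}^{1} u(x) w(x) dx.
g(x) = x^2 - 4*x/5 - 1

The best approximation g ∈ W is the orthogonal projection of f onto W. Writing g = a_0 + a_1 x + a_2 x^2, the coefficients solve the normal equations G · a = b where
  G_{ij} = <φ_i, φ_j> and b_i = <f, φ_i>, with φ_0 = 1, φ_1 = x, φ_2 = x^2.
G =
  [2, 0, 2/3]
  [0, 2/3, 0]
  [2/3, 0, 2/5],
b = (-4/3, -8/15, -4/15).
Solving gives a_0 = -1, a_1 = -4/5, a_2 = 1, so
  g(x) = x^2 - 4*x/5 - 1.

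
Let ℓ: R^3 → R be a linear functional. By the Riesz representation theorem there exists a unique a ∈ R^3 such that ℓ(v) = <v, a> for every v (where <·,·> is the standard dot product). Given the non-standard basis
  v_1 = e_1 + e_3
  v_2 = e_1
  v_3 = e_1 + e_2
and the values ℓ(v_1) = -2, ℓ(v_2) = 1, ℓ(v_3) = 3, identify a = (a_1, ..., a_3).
a = (1, 2, -3)

Write a = (a_1, ..., a_3) in the standard basis. For each basis vector v_i, ℓ(v_i) = <v_i, a> is a linear equation in the a_j's. Collect the n equations into a matrix system V a = ℓ, where row i of V is v_i (expressed in the standard basis). Since V is invertible (lower-triangular with 1s on the diagonal, up to permutation), solve by back-substitution:
  V =
[[1, 0, 1],
 [1, 0, 0],
 [1, 1, 0]]
  V a = (-2, 1, 3)
Solving gives a = (1, 2, -3).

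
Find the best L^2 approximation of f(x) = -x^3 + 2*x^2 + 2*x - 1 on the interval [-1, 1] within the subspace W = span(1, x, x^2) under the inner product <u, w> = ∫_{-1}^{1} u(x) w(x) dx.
g(x) = 2*x^2 + 7*x/5 - 1

The best approximation g ∈ W is the orthogonal projection of f onto W. Writing g = a_0 + a_1 x + a_2 x^2, the coefficients solve the normal equations G · a = b where
  G_{ij} = <φ_i, φ_j> and b_i = <f, φ_i>, with φ_0 = 1, φ_1 = x, φ_2 = x^2.
G =
  [2, 0, 2/3]
  [0, 2/3, 0]
  [2/3, 0, 2/5],
b = (-2/3, 14/15, 2/15).
Solving gives a_0 = -1, a_1 = 7/5, a_2 = 2, so
  g(x) = 2*x^2 + 7*x/5 - 1.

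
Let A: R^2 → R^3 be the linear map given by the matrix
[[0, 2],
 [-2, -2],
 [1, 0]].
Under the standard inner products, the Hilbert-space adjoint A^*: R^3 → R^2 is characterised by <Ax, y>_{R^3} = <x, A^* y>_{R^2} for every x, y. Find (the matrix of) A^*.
A^* = A^T =
[[0, -2, 1],
 [2, -2, 0]]

For real matrices with standard dot products, the defining identity <Ax, y> = <x, A^* y> gives (Ax)^T y = x^T (A^*) y, i.e. x^T A^T y = x^T (A^*) y. Since this holds for all x, y, we must have A^* = A^T. Therefore
A^* =
[[0, -2, 1],
 [2, -2, 0]].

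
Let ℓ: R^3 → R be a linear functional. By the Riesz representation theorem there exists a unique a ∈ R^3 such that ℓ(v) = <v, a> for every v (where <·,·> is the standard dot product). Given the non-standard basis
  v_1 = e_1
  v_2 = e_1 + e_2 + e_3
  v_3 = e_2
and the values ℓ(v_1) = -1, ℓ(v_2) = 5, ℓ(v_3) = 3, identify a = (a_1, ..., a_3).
a = (-1, 3, 3)

Write a = (a_1, ..., a_3) in the standard basis. For each basis vector v_i, ℓ(v_i) = <v_i, a> is a linear equation in the a_j's. Collect the n equations into a matrix system V a = ℓ, where row i of V is v_i (expressed in the standard basis). Since V is invertible (lower-triangular with 1s on the diagonal, up to permutation), solve by back-substitution:
  V =
[[1, 0, 0],
 [1, 1, 1],
 [0, 1, 0]]
  V a = (-1, 5, 3)
Solving gives a = (-1, 3, 3).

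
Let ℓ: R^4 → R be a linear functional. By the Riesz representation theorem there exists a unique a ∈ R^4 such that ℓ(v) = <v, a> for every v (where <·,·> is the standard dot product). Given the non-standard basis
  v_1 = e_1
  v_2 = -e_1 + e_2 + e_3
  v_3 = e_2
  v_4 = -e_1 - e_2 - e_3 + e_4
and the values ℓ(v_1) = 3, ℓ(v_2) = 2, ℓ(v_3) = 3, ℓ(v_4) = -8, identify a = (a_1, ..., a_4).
a = (3, 3, 2, 0)

Write a = (a_1, ..., a_4) in the standard basis. For each basis vector v_i, ℓ(v_i) = <v_i, a> is a linear equation in the a_j's. Collect the n equations into a matrix system V a = ℓ, where row i of V is v_i (expressed in the standard basis). Since V is invertible (lower-triangular with 1s on the diagonal, up to permutation), solve by back-substitution:
  V =
[[1, 0, 0, 0],
 [-1, 1, 1, 0],
 [0, 1, 0, 0],
 [-1, -1, -1, 1]]
  V a = (3, 2, 3, -8)
Solving gives a = (3, 3, 2, 0).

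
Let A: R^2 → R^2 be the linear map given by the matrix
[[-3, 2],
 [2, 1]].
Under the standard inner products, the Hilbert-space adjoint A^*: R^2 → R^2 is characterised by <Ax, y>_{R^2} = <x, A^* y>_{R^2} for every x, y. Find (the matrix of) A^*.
A^* = A^T =
[[-3, 2],
 [2, 1]]

For real matrices with standard dot products, the defining identity <Ax, y> = <x, A^* y> gives (Ax)^T y = x^T (A^*) y, i.e. x^T A^T y = x^T (A^*) y. Since this holds for all x, y, we must have A^* = A^T. Therefore
A^* =
[[-3, 2],
 [2, 1]].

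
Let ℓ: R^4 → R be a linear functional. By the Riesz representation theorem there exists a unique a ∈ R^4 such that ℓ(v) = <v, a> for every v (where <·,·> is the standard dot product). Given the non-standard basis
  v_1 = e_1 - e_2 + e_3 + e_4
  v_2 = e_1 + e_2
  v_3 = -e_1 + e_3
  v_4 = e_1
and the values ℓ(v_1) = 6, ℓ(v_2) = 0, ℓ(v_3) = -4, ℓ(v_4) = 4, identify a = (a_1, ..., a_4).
a = (4, -4, 0, -2)

Write a = (a_1, ..., a_4) in the standard basis. For each basis vector v_i, ℓ(v_i) = <v_i, a> is a linear equation in the a_j's. Collect the n equations into a matrix system V a = ℓ, where row i of V is v_i (expressed in the standard basis). Since V is invertible (lower-triangular with 1s on the diagonal, up to permutation), solve by back-substitution:
  V =
[[1, -1, 1, 1],
 [1, 1, 0, 0],
 [-1, 0, 1, 0],
 [1, 0, 0, 0]]
  V a = (6, 0, -4, 4)
Solving gives a = (4, -4, 0, -2).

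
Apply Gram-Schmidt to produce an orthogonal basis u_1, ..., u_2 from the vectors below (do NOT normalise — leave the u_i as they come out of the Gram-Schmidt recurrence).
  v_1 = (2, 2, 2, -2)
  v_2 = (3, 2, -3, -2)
Orthogonal basis:
  u_1 = (2, 2, 2, -2)
  u_2 = (2, 1, -4, -1)

Apply the Gram-Schmidt recurrence
  u_1 = v_1
  u_i = v_i − Σ_{j<i} ((v_i · u_j) / (u_j · u_j)) · u_j.

Step by step this gives:
  u_1 = (2, 2, 2, -2)
  u_2 = (2, 1, -4, -1)

Orthogonality check:
  u_2 · u_1 = 0 (should be 0)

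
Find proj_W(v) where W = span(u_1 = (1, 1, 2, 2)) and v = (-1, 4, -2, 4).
proj_W(v) = (7/10, 7/10, 7/5, 7/5)

Set up U = [u_1 | ... | u_1] ∈ R^(4×1). The projector onto W = col(U) is P = U (U^T U)^(-1) U^T.
Compute U^T U =
  [10],
and U^T v = (7).
Solve U^T U · c = U^T v for the coefficients: c = (7/10). The projection is proj_W(v) = U c.
Check: (v - proj_W(v)) · u_1 = 0  (should be 0).
Result: proj_W(v) = (7/10, 7/10, 7/5, 7/5).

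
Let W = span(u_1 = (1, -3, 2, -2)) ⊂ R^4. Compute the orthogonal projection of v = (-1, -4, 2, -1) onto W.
proj_W(v) = (17/18, -17/6, 17/9, -17/9)

Set up U = [u_1 | ... | u_1] ∈ R^(4×1). The projector onto W = col(U) is P = U (U^T U)^(-1) U^T.
Compute U^T U =
  [18],
and U^T v = (17).
Solve U^T U · c = U^T v for the coefficients: c = (17/18). The projection is proj_W(v) = U c.
Check: (v - proj_W(v)) · u_1 = 0  (should be 0).
Result: proj_W(v) = (17/18, -17/6, 17/9, -17/9).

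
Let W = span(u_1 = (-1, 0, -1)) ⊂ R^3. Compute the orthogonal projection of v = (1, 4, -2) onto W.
proj_W(v) = (-1/2, 0, -1/2)

Set up U = [u_1 | ... | u_1] ∈ R^(3×1). The projector onto W = col(U) is P = U (U^T U)^(-1) U^T.
Compute U^T U =
  [2],
and U^T v = (1).
Solve U^T U · c = U^T v for the coefficients: c = (1/2). The projection is proj_W(v) = U c.
Check: (v - proj_W(v)) · u_1 = 0  (should be 0).
Result: proj_W(v) = (-1/2, 0, -1/2).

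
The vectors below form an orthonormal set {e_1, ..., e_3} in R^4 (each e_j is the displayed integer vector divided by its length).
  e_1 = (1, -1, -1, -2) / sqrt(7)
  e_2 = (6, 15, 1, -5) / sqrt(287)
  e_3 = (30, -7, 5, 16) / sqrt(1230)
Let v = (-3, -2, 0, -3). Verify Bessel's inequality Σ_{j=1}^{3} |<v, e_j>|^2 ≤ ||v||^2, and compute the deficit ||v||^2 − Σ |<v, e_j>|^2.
Σ |<v, e_j>|^2 = 298/15; ||v||^2 = 22; deficit = 32/15

Write each e_j = u_j / sqrt(<u_j, u_j>) where u_j is the displayed integer vector. Then <v, e_j> = <v, u_j> / sqrt(<u_j, u_j>), so |<v, e_j>|^2 = <v, u_j>^2 / <u_j, u_j>.
Coefficients: <v, e_1> = 5/sqrt(7), <v, e_2> = -33/sqrt(287), <v, e_3> = -124/sqrt(1230).
Square and sum: Σ |<v, e_j>|^2 = 298/15.
Compute ||v||^2 = v·v = 22.
Deficit = 22 − 298/15 = 32/15 ≥ 0, confirming Bessel's inequality. (The deficit equals ||v − Σ <v,e_j> e_j||^2, the squared distance from v to span{e_j}.)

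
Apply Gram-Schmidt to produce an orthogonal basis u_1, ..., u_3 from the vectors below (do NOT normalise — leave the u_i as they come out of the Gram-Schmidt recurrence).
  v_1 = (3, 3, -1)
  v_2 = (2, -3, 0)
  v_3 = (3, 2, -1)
Orthogonal basis:
  u_1 = (3, 3, -1)
  u_2 = (47/19, -48/19, -3/19)
  u_3 = (-3/119, -2/119, -15/119)

Apply the Gram-Schmidt recurrence
  u_1 = v_1
  u_i = v_i − Σ_{j<i} ((v_i · u_j) / (u_j · u_j)) · u_j.

Step by step this gives:
  u_1 = (3, 3, -1)
  u_2 = (47/19, -48/19, -3/19)
  u_3 = (-3/119, -2/119, -15/119)

Orthogonality check:
  u_2 · u_1 = 0 (should be 0)
  u_3 · u_1 = 0 (should be 0)
  u_3 · u_2 = 0 (should be 0)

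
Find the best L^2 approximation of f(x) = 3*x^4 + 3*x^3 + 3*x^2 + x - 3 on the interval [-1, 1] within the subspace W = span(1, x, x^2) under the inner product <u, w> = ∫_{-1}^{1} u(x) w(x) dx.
g(x) = 39*x^2/7 + 14*x/5 - 114/35

The best approximation g ∈ W is the orthogonal projection of f onto W. Writing g = a_0 + a_1 x + a_2 x^2, the coefficients solve the normal equations G · a = b where
  G_{ij} = <φ_i, φ_j> and b_i = <f, φ_i>, with φ_0 = 1, φ_1 = x, φ_2 = x^2.
G =
  [2, 0, 2/3]
  [0, 2/3, 0]
  [2/3, 0, 2/5],
b = (-14/5, 28/15, 2/35).
Solving gives a_0 = -114/35, a_1 = 14/5, a_2 = 39/7, so
  g(x) = 39*x^2/7 + 14*x/5 - 114/35.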